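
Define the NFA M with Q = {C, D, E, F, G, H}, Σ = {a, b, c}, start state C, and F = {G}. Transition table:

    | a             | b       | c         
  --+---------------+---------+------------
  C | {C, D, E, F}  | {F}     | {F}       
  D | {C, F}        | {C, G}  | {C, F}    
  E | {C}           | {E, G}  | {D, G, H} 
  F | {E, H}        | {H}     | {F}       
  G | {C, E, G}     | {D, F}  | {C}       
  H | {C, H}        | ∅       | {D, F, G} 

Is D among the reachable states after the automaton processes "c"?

No

Start in {C}.
Read 'c': C→{F}; now {F}.
State D is not in {F}.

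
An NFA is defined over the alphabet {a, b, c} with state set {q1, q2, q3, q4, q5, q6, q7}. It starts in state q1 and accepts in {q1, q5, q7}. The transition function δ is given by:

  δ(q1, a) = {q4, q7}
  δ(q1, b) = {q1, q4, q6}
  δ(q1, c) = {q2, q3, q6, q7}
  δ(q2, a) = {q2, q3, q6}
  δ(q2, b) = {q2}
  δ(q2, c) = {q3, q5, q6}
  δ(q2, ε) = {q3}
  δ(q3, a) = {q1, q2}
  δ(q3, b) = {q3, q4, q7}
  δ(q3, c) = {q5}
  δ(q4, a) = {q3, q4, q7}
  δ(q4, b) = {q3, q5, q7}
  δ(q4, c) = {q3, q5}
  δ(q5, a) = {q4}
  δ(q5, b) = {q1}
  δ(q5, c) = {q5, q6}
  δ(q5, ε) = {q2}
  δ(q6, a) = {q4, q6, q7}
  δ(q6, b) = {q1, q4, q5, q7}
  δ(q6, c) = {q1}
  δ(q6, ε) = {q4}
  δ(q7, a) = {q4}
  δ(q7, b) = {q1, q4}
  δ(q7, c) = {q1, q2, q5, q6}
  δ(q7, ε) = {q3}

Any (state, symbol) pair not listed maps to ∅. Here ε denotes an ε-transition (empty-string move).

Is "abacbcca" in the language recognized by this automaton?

Yes

Start in {q1}.
Read 'a': {q1} → {q3, q4, q7}.
Read 'b': {q3, q4, q7} → {q1, q2, q3, q4, q5, q7}.
Read 'a': {q1, q2, q3, q4, q5, q7} → {q1, q2, q3, q4, q6, q7}.
Read 'c': {q1, q2, q3, q4, q6, q7} → {q1, q2, q3, q4, q5, q6, q7}.
Read 'b': {q1, q2, q3, q4, q5, q6, q7} → {q1, q2, q3, q4, q5, q6, q7}.
Read 'c': {q1, q2, q3, q4, q5, q6, q7} → {q1, q2, q3, q4, q5, q6, q7}.
Read 'c': {q1, q2, q3, q4, q5, q6, q7} → {q1, q2, q3, q4, q5, q6, q7}.
Read 'a': {q1, q2, q3, q4, q5, q6, q7} → {q1, q2, q3, q4, q6, q7}.
The final set {q1, q2, q3, q4, q6, q7} contains the accepting states q1, q7.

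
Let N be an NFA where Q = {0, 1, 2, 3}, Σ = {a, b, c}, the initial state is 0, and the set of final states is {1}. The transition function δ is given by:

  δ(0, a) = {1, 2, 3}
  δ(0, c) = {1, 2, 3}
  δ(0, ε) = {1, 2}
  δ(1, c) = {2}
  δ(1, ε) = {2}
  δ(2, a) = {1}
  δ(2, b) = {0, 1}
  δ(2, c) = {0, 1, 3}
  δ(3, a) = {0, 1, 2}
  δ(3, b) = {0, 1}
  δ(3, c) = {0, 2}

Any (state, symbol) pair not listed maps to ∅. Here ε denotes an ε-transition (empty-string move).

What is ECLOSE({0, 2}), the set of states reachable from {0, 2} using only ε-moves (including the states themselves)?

Begin with {0, 2}.
ε-move 0 → 1; add 1.

{0, 1, 2}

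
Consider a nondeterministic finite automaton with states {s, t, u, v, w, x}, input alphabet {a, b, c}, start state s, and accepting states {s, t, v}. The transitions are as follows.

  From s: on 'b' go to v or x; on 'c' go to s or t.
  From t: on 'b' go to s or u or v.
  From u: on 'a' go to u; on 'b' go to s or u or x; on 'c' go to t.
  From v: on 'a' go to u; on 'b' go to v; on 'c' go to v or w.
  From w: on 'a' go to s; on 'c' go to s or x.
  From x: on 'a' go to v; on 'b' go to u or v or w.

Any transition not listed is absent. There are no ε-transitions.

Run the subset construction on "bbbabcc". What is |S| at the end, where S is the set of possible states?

Start in {s}.
Read 'b': s→{v, x}; now {v, x}.
Read 'b': v→{v}, x→{u, v, w}; now {u, v, w}.
Read 'b': u→{s, u, x}, v→{v}, w→∅; now {s, u, v, x}.
Read 'a': s→∅, u→{u}, v→{u}, x→{v}; now {u, v}.
Read 'b': u→{s, u, x}, v→{v}; now {s, u, v, x}.
Read 'c': s→{s, t}, u→{t}, v→{v, w}, x→∅; now {s, t, v, w}.
Read 'c': s→{s, t}, t→∅, v→{v, w}, w→{s, x}; now {s, t, v, w, x}.
That set has 5 states.

5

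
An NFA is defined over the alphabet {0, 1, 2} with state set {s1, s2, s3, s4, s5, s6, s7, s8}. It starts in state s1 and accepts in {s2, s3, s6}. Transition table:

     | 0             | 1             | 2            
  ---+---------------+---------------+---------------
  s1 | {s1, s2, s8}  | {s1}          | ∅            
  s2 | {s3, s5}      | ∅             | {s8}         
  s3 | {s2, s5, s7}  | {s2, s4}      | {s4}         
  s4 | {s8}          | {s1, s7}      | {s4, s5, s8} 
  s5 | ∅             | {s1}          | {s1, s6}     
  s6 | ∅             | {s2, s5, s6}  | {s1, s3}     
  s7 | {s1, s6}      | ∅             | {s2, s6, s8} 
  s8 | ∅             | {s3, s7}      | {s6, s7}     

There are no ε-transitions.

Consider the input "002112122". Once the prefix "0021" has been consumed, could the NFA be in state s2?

Start in {s1}.
Read '0': s1→{s1, s2, s8}; now {s1, s2, s8}.
Read '0': s1→{s1, s2, s8}, s2→{s3, s5}, s8→∅; now {s1, s2, s3, s5, s8}.
Read '2': s1→∅, s2→{s8}, s3→{s4}, s5→{s1, s6}, s8→{s6, s7}; now {s1, s4, s6, s7, s8}.
Read '1': s1→{s1}, s4→{s1, s7}, s6→{s2, s5, s6}, s7→∅, s8→{s3, s7}; now {s1, s2, s3, s5, s6, s7}.
State s2 is in {s1, s2, s3, s5, s6, s7}.

Yes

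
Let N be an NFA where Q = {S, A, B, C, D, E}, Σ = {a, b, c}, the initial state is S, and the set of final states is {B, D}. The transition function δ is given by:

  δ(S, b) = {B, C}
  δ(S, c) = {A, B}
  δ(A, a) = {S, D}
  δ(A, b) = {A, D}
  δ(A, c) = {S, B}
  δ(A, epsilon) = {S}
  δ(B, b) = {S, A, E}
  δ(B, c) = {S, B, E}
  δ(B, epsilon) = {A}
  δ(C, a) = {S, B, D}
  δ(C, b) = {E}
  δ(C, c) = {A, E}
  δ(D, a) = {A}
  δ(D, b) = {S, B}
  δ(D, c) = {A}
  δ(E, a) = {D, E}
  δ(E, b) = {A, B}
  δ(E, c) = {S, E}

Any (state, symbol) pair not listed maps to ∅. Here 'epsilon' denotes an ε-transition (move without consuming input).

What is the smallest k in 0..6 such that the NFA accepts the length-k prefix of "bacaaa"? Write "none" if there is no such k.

Start in {S}.
Read 'b': {S} → {S, A, B, C}.
None of the earlier sets intersect F, but {S, A, B, C} does.

1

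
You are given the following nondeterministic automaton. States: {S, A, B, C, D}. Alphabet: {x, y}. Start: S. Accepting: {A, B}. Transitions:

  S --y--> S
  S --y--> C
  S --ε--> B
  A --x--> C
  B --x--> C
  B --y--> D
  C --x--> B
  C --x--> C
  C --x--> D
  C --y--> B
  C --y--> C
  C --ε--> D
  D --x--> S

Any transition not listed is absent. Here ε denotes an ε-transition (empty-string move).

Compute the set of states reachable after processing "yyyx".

{S, B, C, D}

Start: ε-closure({S}) = {S, B}.
Read 'y': {S, B} → {S, B, C, D}.
Read 'y': {S, B, C, D} → {S, B, C, D}.
Read 'y': {S, B, C, D} → {S, B, C, D}.
Read 'x': {S, B, C, D} → {S, B, C, D}.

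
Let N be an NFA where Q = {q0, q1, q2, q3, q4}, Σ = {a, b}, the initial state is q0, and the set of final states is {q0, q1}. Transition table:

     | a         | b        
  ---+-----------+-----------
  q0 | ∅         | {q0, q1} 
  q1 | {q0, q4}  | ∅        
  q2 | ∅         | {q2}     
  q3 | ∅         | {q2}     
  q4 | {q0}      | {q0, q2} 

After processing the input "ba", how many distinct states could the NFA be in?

Start in {q0}.
Read 'b': q0→{q0, q1}; now {q0, q1}.
Read 'a': q0→∅, q1→{q0, q4}; now {q0, q4}.
That set has 2 states.

2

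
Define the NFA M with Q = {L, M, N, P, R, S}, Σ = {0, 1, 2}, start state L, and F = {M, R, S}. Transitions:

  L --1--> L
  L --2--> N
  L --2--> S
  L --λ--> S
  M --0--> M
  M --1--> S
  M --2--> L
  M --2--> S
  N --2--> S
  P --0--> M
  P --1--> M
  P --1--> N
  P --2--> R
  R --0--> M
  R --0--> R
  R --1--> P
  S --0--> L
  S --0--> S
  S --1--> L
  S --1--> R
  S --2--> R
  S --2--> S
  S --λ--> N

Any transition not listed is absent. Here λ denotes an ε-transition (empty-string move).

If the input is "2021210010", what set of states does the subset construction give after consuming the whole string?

Start: ε-closure({L}) = {L, N, S}.
Read '2': L→{N, S}, N→{S}, S→{R, S}; now {N, R, S}.
Read '0': N→∅, R→{M, R}, S→{L, S}; union {L, M, R, S}; ε-closure = {L, M, N, R, S}.
Read '2': L→{N, S}, M→{L, S}, N→{S}, R→∅, S→{R, S}; now {L, N, R, S}.
Read '1': L→{L}, N→∅, R→{P}, S→{L, R}; union {L, P, R}; ε-closure = {L, N, P, R, S}.
Read '2': L→{N, S}, N→{S}, P→{R}, R→∅, S→{R, S}; now {N, R, S}.
Read '1': N→∅, R→{P}, S→{L, R}; union {L, P, R}; ε-closure = {L, N, P, R, S}.
Read '0': L→∅, N→∅, P→{M}, R→{M, R}, S→{L, S}; union {L, M, R, S}; ε-closure = {L, M, N, R, S}.
Read '0': L→∅, M→{M}, N→∅, R→{M, R}, S→{L, S}; union {L, M, R, S}; ε-closure = {L, M, N, R, S}.
Read '1': L→{L}, M→{S}, N→∅, R→{P}, S→{L, R}; union {L, P, R, S}; ε-closure = {L, N, P, R, S}.
Read '0': L→∅, N→∅, P→{M}, R→{M, R}, S→{L, S}; union {L, M, R, S}; ε-closure = {L, M, N, R, S}.

{L, M, N, R, S}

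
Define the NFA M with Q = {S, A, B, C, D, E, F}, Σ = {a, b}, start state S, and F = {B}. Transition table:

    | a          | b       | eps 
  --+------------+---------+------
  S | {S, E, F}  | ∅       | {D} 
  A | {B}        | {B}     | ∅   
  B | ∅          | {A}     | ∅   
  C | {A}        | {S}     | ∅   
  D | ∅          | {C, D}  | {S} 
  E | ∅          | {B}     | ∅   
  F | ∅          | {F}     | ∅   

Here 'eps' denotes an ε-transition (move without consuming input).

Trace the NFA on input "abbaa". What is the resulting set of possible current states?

{S, B, D, E, F}

Start: ε-closure({S}) = {S, D}.
Read 'a': {S, D} → {S, D, E, F}.
Read 'b': {S, D, E, F} → {S, B, C, D, F}.
Read 'b': {S, B, C, D, F} → {S, A, C, D, F}.
Read 'a': {S, A, C, D, F} → {S, A, B, D, E, F}.
Read 'a': {S, A, B, D, E, F} → {S, B, D, E, F}.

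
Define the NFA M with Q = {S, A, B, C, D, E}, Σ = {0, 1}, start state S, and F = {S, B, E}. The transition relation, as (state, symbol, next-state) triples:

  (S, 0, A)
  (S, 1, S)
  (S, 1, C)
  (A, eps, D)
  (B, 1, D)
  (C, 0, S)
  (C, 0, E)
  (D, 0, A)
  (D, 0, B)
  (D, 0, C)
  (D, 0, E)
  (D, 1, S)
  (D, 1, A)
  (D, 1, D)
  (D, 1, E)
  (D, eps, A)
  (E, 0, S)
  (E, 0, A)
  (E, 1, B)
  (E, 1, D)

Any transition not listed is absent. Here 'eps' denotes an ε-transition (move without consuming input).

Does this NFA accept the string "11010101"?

Yes

Start in {S}.
Read '1': S→{S, C}; now {S, C}.
Read '1': S→{S, C}, C→∅; now {S, C}.
Read '0': S→{A}, C→{S, E}; union {S, A, E}; ε-closure = {S, A, D, E}.
Read '1': S→{S, C}, A→∅, D→{S, A, D, E}, E→{B, D}; now {S, A, B, C, D, E}.
Read '0': S→{A}, A→∅, B→∅, C→{S, E}, D→{A, B, C, E}, E→{S, A}; union {S, A, B, C, E}; ε-closure = {S, A, B, C, D, E}.
Read '1': S→{S, C}, A→∅, B→{D}, C→∅, D→{S, A, D, E}, E→{B, D}; now {S, A, B, C, D, E}.
Read '0': S→{A}, A→∅, B→∅, C→{S, E}, D→{A, B, C, E}, E→{S, A}; union {S, A, B, C, E}; ε-closure = {S, A, B, C, D, E}.
Read '1': S→{S, C}, A→∅, B→{D}, C→∅, D→{S, A, D, E}, E→{B, D}; now {S, A, B, C, D, E}.
The final set {S, A, B, C, D, E} contains the accepting states S, B, E.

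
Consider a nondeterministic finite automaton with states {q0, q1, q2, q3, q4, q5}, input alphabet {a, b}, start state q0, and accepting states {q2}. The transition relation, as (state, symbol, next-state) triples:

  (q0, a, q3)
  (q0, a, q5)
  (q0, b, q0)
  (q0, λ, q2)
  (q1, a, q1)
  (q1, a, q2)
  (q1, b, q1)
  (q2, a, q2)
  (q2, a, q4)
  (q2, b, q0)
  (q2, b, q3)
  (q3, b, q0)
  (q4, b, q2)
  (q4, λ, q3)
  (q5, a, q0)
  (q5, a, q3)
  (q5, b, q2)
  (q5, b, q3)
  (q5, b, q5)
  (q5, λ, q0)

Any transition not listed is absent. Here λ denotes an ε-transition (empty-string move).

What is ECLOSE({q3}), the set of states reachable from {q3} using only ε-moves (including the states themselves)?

{q3}

Begin with {q3}.
No ε-moves leave this set, so the closure equals the set itself.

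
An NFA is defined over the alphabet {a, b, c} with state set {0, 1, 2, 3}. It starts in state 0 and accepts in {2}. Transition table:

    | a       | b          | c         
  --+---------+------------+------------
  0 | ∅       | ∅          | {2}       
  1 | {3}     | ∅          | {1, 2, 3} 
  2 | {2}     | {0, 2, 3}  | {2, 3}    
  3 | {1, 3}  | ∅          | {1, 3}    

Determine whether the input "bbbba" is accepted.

Start in {0}.
Read 'b': 0→∅; now ∅.
The set is empty and remains empty for the remaining 4 symbols.
The final set ∅ contains no accepting state.

No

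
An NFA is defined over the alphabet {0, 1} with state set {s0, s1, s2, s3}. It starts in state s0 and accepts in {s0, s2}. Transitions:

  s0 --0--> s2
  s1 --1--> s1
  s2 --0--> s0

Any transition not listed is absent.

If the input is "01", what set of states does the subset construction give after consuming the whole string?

∅

Start in {s0}.
Read '0': s0→{s2}; now {s2}.
Read '1': s2→∅; now ∅.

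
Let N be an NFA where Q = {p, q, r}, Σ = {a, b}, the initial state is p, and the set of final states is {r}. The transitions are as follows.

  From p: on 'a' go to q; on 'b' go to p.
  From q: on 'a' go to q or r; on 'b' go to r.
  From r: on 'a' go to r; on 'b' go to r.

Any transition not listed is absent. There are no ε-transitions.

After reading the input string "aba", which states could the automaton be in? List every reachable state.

Start in {p}.
Read 'a': p→{q}; now {q}.
Read 'b': q→{r}; now {r}.
Read 'a': r→{r}; now {r}.

{r}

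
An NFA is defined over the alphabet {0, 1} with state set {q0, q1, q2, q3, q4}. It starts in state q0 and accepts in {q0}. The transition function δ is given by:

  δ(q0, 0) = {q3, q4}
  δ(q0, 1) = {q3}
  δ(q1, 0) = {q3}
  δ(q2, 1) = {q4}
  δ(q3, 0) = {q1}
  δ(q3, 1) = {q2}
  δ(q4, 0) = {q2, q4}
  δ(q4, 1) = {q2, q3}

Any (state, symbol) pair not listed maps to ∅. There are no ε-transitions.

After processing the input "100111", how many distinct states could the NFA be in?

2

Start in {q0}.
Read '1': q0→{q3}; now {q3}.
Read '0': q3→{q1}; now {q1}.
Read '0': q1→{q3}; now {q3}.
Read '1': q3→{q2}; now {q2}.
Read '1': q2→{q4}; now {q4}.
Read '1': q4→{q2, q3}; now {q2, q3}.
That set has 2 states.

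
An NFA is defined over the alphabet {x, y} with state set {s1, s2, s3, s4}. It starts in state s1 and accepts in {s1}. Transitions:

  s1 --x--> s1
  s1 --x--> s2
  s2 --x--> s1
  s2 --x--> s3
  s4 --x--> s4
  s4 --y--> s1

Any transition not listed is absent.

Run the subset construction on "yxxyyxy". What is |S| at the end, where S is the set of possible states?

0

Start in {s1}.
Read 'y': {s1} → ∅.
The set is empty and remains empty for the remaining 6 symbols.
That set has 0 states.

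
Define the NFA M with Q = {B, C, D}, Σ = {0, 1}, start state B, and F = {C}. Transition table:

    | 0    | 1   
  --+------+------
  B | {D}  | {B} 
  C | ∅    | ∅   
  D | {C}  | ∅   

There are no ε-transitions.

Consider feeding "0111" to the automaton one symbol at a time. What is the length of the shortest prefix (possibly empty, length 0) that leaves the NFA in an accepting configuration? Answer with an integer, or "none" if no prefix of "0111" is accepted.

Start in {B}.
Read '0': B→{D}; now {D}.
Read '1': D→∅; now ∅.
The set is empty and remains empty for the remaining 2 symbols.
No reachable set along the way intersects F.

none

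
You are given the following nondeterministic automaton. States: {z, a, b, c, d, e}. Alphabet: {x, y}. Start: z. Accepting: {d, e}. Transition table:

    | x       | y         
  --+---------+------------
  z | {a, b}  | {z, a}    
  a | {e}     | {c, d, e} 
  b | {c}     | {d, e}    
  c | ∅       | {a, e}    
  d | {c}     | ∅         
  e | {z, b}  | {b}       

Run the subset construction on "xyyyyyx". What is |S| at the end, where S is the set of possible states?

3

Start in {z}.
Read 'x': z→{a, b}; now {a, b}.
Read 'y': a→{c, d, e}, b→{d, e}; now {c, d, e}.
Read 'y': c→{a, e}, d→∅, e→{b}; now {a, b, e}.
Read 'y': a→{c, d, e}, b→{d, e}, e→{b}; now {b, c, d, e}.
Read 'y': b→{d, e}, c→{a, e}, d→∅, e→{b}; now {a, b, d, e}.
Read 'y': a→{c, d, e}, b→{d, e}, d→∅, e→{b}; now {b, c, d, e}.
Read 'x': b→{c}, c→∅, d→{c}, e→{z, b}; now {z, b, c}.
That set has 3 states.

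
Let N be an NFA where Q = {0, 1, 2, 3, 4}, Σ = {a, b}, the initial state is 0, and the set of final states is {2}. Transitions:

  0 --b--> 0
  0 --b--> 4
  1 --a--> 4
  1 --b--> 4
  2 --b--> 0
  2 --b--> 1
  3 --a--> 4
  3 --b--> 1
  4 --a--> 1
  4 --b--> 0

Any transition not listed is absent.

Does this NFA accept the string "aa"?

Start in {0}.
Read 'a': 0→∅; now ∅.
The set is empty and remains empty for the remaining 1 symbol.
The final set ∅ contains no accepting state.

No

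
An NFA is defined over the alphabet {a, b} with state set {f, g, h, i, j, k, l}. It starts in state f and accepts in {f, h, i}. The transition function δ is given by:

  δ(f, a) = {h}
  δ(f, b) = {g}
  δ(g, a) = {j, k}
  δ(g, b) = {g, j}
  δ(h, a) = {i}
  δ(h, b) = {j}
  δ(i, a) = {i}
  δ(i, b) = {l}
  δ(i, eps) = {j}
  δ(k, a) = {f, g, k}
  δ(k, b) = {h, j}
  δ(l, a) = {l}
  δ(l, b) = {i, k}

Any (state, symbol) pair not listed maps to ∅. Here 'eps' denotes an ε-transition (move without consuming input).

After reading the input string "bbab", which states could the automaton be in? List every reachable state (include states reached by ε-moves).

Start in {f}.
Read 'b': f→{g}; now {g}.
Read 'b': g→{g, j}; now {g, j}.
Read 'a': g→{j, k}, j→∅; now {j, k}.
Read 'b': j→∅, k→{h, j}; now {h, j}.

{h, j}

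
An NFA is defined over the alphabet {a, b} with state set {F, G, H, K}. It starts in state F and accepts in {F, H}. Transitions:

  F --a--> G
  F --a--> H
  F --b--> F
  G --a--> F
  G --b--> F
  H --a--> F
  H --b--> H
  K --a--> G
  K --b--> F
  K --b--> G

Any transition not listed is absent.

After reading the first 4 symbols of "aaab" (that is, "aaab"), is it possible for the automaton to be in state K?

No

Start in {F}.
Read 'a': F→{G, H}; now {G, H}.
Read 'a': G→{F}, H→{F}; now {F}.
Read 'a': F→{G, H}; now {G, H}.
Read 'b': G→{F}, H→{H}; now {F, H}.
State K is not in {F, H}.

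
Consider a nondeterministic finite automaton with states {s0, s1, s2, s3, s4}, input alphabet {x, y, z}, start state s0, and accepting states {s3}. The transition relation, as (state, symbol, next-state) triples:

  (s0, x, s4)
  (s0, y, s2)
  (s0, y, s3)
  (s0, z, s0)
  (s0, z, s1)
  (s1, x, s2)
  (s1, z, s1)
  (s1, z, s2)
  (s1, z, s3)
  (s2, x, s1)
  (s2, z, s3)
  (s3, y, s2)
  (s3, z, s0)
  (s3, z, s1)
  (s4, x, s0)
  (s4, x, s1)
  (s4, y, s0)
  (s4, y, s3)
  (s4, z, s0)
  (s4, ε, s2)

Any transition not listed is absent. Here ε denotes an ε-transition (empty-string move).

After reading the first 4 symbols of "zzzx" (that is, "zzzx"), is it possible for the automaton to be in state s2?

Start in {s0}.
Read 'z': {s0} → {s0, s1}.
Read 'z': {s0, s1} → {s0, s1, s2, s3}.
Read 'z': {s0, s1, s2, s3} → {s0, s1, s2, s3}.
Read 'x': {s0, s1, s2, s3} → {s1, s2, s4}.
State s2 is in {s1, s2, s4}.

Yes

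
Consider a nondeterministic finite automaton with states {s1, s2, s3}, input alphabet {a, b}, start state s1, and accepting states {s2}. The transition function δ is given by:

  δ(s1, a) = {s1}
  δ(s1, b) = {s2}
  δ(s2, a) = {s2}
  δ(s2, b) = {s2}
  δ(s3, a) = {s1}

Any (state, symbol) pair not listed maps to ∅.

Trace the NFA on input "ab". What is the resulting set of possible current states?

Start in {s1}.
Read 'a': {s1} → {s1}.
Read 'b': {s1} → {s2}.

{s2}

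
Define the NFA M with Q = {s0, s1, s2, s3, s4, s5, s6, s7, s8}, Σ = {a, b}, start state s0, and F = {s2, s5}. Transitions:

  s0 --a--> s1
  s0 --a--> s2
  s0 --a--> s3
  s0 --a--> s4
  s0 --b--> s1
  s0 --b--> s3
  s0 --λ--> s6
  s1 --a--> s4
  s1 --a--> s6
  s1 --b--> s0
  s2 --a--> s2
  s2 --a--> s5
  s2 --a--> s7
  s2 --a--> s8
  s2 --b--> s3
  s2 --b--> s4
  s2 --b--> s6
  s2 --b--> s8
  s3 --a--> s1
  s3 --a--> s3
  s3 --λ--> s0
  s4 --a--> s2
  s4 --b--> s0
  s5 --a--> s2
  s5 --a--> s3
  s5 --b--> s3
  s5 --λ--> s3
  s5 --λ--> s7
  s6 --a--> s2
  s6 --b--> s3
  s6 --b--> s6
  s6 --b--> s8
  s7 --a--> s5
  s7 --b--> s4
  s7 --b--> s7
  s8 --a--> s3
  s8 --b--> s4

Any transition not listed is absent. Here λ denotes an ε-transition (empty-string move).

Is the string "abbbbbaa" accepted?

Yes

Start: ε-closure({s0}) = {s0, s6}.
Read 'a': s0→{s1, s2, s3, s4}, s6→{s2}; union {s1, s2, s3, s4}; ε-closure = {s0, s1, s2, s3, s4, s6}.
Read 'b': s0→{s1, s3}, s1→{s0}, s2→{s3, s4, s6, s8}, s3→∅, s4→{s0}, s6→{s3, s6, s8}; now {s0, s1, s3, s4, s6, s8}.
Read 'b': s0→{s1, s3}, s1→{s0}, s3→∅, s4→{s0}, s6→{s3, s6, s8}, s8→{s4}; now {s0, s1, s3, s4, s6, s8}.
Read 'b': s0→{s1, s3}, s1→{s0}, s3→∅, s4→{s0}, s6→{s3, s6, s8}, s8→{s4}; now {s0, s1, s3, s4, s6, s8}.
Read 'b': s0→{s1, s3}, s1→{s0}, s3→∅, s4→{s0}, s6→{s3, s6, s8}, s8→{s4}; now {s0, s1, s3, s4, s6, s8}.
Read 'b': s0→{s1, s3}, s1→{s0}, s3→∅, s4→{s0}, s6→{s3, s6, s8}, s8→{s4}; now {s0, s1, s3, s4, s6, s8}.
Read 'a': s0→{s1, s2, s3, s4}, s1→{s4, s6}, s3→{s1, s3}, s4→{s2}, s6→{s2}, s8→{s3}; union {s1, s2, s3, s4, s6}; ε-closure = {s0, s1, s2, s3, s4, s6}.
Read 'a': s0→{s1, s2, s3, s4}, s1→{s4, s6}, s2→{s2, s5, s7, s8}, s3→{s1, s3}, s4→{s2}, s6→{s2}; union {s1, s2, s3, s4, s5, s6, s7, s8}; ε-closure = {s0, s1, s2, s3, s4, s5, s6, s7, s8}.
The final set {s0, s1, s2, s3, s4, s5, s6, s7, s8} contains the accepting states s2, s5.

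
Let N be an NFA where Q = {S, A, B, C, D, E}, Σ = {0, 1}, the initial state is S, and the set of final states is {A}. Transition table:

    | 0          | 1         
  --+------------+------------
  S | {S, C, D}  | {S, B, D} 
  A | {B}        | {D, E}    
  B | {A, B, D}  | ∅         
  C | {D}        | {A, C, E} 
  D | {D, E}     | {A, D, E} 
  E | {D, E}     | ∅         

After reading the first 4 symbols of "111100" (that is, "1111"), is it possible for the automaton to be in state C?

Start in {S}.
Read '1': {S} → {S, B, D}.
Read '1': {S, B, D} → {S, A, B, D, E}.
Read '1': {S, A, B, D, E} → {S, A, B, D, E}.
Read '1': {S, A, B, D, E} → {S, A, B, D, E}.
State C is not in {S, A, B, D, E}.

No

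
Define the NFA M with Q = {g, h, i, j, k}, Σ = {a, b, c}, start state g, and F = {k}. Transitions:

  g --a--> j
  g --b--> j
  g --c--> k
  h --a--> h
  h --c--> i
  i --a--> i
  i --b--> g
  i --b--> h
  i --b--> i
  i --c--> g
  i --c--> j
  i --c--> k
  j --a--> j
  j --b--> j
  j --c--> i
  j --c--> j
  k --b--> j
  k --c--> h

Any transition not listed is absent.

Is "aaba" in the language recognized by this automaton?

Start in {g}.
Read 'a': g→{j}; now {j}.
Read 'a': j→{j}; now {j}.
Read 'b': j→{j}; now {j}.
Read 'a': j→{j}; now {j}.
The final set {j} contains no accepting state.

No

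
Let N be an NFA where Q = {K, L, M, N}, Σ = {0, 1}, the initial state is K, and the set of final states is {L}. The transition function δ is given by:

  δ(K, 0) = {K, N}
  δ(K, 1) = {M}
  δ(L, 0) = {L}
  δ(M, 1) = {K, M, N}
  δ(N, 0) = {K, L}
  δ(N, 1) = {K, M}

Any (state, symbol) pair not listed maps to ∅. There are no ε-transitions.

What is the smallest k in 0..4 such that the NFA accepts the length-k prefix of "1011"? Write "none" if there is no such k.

Start in {K}.
Read '1': {K} → {M}.
Read '0': {M} → ∅.
The set is empty and remains empty for the remaining 2 symbols.
No reachable set along the way intersects F.

none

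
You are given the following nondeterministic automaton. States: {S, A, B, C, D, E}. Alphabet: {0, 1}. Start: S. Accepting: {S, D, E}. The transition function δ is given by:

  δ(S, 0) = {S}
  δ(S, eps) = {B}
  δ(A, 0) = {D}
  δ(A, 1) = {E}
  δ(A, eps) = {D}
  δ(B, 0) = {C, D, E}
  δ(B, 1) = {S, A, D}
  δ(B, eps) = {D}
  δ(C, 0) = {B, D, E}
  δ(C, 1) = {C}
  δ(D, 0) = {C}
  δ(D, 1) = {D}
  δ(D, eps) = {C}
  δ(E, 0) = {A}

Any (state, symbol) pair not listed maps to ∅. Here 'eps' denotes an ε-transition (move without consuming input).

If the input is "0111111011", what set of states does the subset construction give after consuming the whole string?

Start: ε-closure({S}) = {S, B, C, D}.
Read '0': S→{S}, B→{C, D, E}, C→{B, D, E}, D→{C}; now {S, B, C, D, E}.
Read '1': S→∅, B→{S, A, D}, C→{C}, D→{D}, E→∅; union {S, A, C, D}; ε-closure = {S, A, B, C, D}.
Read '1': S→∅, A→{E}, B→{S, A, D}, C→{C}, D→{D}; union {S, A, C, D, E}; ε-closure = {S, A, B, C, D, E}.
Read '1': S→∅, A→{E}, B→{S, A, D}, C→{C}, D→{D}, E→∅; union {S, A, C, D, E}; ε-closure = {S, A, B, C, D, E}.
Read '1': S→∅, A→{E}, B→{S, A, D}, C→{C}, D→{D}, E→∅; union {S, A, C, D, E}; ε-closure = {S, A, B, C, D, E}.
Read '1': S→∅, A→{E}, B→{S, A, D}, C→{C}, D→{D}, E→∅; union {S, A, C, D, E}; ε-closure = {S, A, B, C, D, E}.
Read '1': S→∅, A→{E}, B→{S, A, D}, C→{C}, D→{D}, E→∅; union {S, A, C, D, E}; ε-closure = {S, A, B, C, D, E}.
Read '0': S→{S}, A→{D}, B→{C, D, E}, C→{B, D, E}, D→{C}, E→{A}; now {S, A, B, C, D, E}.
Read '1': S→∅, A→{E}, B→{S, A, D}, C→{C}, D→{D}, E→∅; union {S, A, C, D, E}; ε-closure = {S, A, B, C, D, E}.
Read '1': S→∅, A→{E}, B→{S, A, D}, C→{C}, D→{D}, E→∅; union {S, A, C, D, E}; ε-closure = {S, A, B, C, D, E}.

{S, A, B, C, D, E}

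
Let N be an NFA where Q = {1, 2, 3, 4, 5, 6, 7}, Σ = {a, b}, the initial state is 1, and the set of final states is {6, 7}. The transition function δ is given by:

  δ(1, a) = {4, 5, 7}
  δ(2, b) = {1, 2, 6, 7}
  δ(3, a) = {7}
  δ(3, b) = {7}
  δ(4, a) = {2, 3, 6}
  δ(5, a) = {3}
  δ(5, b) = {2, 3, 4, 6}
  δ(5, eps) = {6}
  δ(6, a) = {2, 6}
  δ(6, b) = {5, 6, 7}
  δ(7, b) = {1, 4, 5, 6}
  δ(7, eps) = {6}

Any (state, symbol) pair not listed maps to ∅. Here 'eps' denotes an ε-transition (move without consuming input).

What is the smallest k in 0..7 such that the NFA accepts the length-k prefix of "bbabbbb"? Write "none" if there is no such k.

Start in {1}.
Read 'b': 1→∅; now ∅.
The set is empty and remains empty for the remaining 6 symbols.
No reachable set along the way intersects F.

none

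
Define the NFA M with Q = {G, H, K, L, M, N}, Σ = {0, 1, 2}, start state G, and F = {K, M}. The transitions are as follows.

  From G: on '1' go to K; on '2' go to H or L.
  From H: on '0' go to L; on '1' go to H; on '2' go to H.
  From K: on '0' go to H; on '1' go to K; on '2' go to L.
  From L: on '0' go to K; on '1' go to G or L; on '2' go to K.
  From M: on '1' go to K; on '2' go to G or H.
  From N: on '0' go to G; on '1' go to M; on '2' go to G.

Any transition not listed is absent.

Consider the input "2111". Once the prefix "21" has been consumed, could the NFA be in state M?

No

Start in {G}.
Read '2': {G} → {H, L}.
Read '1': {H, L} → {G, H, L}.
State M is not in {G, H, L}.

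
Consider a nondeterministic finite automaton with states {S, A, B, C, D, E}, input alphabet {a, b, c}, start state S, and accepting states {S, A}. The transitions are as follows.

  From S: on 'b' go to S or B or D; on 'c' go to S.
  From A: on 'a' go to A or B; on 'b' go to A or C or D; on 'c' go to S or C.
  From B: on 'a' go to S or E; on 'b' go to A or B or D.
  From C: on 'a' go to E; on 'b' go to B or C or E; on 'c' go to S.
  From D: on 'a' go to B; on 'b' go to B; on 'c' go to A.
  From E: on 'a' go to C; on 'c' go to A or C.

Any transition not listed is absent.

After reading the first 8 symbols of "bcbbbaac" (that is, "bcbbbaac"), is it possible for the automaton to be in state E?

No

Start in {S}.
Read 'b': {S} → {S, B, D}.
Read 'c': {S, B, D} → {S, A}.
Read 'b': {S, A} → {S, A, B, C, D}.
Read 'b': {S, A, B, C, D} → {S, A, B, C, D, E}.
Read 'b': {S, A, B, C, D, E} → {S, A, B, C, D, E}.
Read 'a': {S, A, B, C, D, E} → {S, A, B, C, E}.
Read 'a': {S, A, B, C, E} → {S, A, B, C, E}.
Read 'c': {S, A, B, C, E} → {S, A, C}.
State E is not in {S, A, C}.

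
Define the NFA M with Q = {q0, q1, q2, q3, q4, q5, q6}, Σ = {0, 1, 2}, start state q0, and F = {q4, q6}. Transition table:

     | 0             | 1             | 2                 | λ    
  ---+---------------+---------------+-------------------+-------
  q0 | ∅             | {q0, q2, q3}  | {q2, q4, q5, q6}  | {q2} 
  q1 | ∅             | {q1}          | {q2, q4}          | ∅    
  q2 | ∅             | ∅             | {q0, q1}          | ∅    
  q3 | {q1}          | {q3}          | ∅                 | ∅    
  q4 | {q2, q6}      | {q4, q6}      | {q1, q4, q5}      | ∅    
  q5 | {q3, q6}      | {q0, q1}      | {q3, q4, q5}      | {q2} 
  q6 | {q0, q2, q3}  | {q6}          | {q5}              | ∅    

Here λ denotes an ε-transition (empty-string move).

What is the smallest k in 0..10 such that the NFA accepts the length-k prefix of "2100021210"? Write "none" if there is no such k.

Start: ε-closure({q0}) = {q0, q2}.
Read '2': q0→{q2, q4, q5, q6}, q2→{q0, q1}; now {q0, q1, q2, q4, q5, q6}.
None of the earlier sets intersect F, but {q0, q1, q2, q4, q5, q6} does.

1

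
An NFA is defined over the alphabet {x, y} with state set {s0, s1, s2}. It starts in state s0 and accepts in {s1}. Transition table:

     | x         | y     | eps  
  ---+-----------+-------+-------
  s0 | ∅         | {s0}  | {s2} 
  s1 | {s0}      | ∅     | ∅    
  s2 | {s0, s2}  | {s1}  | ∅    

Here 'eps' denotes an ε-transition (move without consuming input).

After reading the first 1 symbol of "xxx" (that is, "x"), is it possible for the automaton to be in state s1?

No

Start: ε-closure({s0}) = {s0, s2}.
Read 'x': s0→∅, s2→{s0, s2}; now {s0, s2}.
State s1 is not in {s0, s2}.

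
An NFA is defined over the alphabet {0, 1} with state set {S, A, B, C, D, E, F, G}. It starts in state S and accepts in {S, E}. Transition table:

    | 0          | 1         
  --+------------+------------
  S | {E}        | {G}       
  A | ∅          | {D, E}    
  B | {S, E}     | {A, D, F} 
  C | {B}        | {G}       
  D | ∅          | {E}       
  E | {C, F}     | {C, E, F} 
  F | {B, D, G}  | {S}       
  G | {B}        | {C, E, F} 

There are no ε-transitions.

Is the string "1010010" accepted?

No

Start in {S}.
Read '1': S→{G}; now {G}.
Read '0': G→{B}; now {B}.
Read '1': B→{A, D, F}; now {A, D, F}.
Read '0': A→∅, D→∅, F→{B, D, G}; now {B, D, G}.
Read '0': B→{S, E}, D→∅, G→{B}; now {S, B, E}.
Read '1': S→{G}, B→{A, D, F}, E→{C, E, F}; now {A, C, D, E, F, G}.
Read '0': A→∅, C→{B}, D→∅, E→{C, F}, F→{B, D, G}, G→{B}; now {B, C, D, F, G}.
The final set {B, C, D, F, G} contains no accepting state.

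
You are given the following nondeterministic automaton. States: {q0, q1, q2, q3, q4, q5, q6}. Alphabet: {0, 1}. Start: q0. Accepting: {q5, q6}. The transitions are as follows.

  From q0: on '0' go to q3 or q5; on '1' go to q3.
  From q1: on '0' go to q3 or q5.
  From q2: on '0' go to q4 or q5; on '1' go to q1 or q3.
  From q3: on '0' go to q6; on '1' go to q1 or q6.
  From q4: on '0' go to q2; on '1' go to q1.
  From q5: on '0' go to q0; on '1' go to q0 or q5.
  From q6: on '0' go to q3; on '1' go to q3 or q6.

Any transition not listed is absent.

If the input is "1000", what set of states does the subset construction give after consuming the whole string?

{q6}

Start in {q0}.
Read '1': {q0} → {q3}.
Read '0': {q3} → {q6}.
Read '0': {q6} → {q3}.
Read '0': {q3} → {q6}.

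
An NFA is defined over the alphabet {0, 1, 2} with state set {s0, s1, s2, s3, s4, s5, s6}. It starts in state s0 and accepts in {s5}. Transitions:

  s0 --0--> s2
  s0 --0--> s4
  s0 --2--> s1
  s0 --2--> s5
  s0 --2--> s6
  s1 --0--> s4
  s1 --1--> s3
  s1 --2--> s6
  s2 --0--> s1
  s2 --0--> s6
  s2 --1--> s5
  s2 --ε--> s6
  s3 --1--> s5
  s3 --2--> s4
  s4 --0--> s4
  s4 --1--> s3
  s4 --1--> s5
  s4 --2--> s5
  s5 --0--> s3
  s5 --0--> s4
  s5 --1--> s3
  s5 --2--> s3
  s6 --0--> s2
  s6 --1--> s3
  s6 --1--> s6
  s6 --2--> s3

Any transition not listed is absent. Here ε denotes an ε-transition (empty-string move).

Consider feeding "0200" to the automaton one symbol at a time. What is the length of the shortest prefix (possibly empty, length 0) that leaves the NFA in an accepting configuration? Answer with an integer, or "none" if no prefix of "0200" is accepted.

Start in {s0}.
Read '0': s0→{s2, s4}; union {s2, s4}; ε-closure = {s2, s4, s6}.
Read '2': s2→∅, s4→{s5}, s6→{s3}; now {s3, s5}.
None of the earlier sets intersect F, but {s3, s5} does.

2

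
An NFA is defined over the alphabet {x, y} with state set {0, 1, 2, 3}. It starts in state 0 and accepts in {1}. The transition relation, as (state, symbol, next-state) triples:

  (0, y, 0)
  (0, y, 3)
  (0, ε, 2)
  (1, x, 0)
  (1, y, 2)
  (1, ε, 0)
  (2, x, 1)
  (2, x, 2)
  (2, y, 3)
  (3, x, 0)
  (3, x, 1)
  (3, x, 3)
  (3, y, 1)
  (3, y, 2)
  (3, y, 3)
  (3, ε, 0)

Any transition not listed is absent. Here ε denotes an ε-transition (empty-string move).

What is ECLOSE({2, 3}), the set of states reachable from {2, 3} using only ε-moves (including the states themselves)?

{0, 2, 3}

Begin with {2, 3}.
ε-move 3 → 0; add 0.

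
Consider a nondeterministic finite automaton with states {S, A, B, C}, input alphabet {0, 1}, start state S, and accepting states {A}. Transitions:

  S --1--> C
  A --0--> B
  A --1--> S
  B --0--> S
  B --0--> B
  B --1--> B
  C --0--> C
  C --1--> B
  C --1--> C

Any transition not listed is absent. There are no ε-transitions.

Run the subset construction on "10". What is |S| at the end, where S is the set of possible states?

Start in {S}.
Read '1': S→{C}; now {C}.
Read '0': C→{C}; now {C}.
That set has 1 state.

1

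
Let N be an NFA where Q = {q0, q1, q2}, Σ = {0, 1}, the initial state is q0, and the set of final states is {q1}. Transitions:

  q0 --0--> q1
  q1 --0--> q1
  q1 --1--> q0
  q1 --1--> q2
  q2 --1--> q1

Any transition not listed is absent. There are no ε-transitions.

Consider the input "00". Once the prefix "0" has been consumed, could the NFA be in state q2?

No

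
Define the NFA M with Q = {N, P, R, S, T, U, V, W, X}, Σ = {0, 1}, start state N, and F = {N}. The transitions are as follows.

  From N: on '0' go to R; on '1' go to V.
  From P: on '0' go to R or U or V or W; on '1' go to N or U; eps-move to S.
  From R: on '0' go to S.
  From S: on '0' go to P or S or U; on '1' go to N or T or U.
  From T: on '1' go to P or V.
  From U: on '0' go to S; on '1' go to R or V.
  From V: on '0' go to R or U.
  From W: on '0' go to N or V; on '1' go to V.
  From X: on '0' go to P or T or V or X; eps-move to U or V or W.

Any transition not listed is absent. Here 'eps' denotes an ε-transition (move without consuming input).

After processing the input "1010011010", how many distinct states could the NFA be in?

Start in {N}.
Read '1': N→{V}; now {V}.
Read '0': V→{R, U}; now {R, U}.
Read '1': R→∅, U→{R, V}; now {R, V}.
Read '0': R→{S}, V→{R, U}; now {R, S, U}.
Read '0': R→{S}, S→{P, S, U}, U→{S}; now {P, S, U}.
Read '1': P→{N, U}, S→{N, T, U}, U→{R, V}; now {N, R, T, U, V}.
Read '1': N→{V}, R→∅, T→{P, V}, U→{R, V}, V→∅; union {P, R, V}; ε-closure = {P, R, S, V}.
Read '0': P→{R, U, V, W}, R→{S}, S→{P, S, U}, V→{R, U}; now {P, R, S, U, V, W}.
Read '1': P→{N, U}, R→∅, S→{N, T, U}, U→{R, V}, V→∅, W→{V}; now {N, R, T, U, V}.
Read '0': N→{R}, R→{S}, T→∅, U→{S}, V→{R, U}; now {R, S, U}.
That set has 3 states.

3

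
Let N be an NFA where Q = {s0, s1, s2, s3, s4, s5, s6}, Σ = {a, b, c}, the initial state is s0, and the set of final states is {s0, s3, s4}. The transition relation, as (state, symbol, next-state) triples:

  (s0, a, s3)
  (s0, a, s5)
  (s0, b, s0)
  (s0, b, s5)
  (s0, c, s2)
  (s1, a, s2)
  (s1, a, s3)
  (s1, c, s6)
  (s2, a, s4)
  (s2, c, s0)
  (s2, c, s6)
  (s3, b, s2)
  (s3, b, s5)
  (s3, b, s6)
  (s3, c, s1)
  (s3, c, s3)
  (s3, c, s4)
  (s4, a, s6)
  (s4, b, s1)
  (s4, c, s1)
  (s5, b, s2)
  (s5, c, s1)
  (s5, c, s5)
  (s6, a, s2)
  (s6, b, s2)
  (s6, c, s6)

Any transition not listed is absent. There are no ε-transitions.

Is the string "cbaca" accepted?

Start in {s0}.
Read 'c': {s0} → {s2}.
Read 'b': {s2} → ∅.
The set is empty and remains empty for the remaining 3 symbols.
The final set ∅ contains no accepting state.

No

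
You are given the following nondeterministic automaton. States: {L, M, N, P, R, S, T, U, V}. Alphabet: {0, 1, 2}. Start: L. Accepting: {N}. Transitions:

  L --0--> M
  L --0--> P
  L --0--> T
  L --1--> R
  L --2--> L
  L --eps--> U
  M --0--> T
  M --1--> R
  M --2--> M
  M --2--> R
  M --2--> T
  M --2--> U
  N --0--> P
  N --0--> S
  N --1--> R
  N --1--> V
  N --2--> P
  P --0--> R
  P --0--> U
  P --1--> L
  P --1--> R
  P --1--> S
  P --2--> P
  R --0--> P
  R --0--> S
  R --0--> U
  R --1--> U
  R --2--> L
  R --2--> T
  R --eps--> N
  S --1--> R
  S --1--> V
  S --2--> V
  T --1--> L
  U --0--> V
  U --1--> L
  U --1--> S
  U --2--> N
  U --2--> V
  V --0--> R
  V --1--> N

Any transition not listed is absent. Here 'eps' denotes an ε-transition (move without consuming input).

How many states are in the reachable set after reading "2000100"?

Start: ε-closure({L}) = {L, U}.
Read '2': L→{L}, U→{N, V}; union {L, N, V}; ε-closure = {L, N, U, V}.
Read '0': L→{M, P, T}, N→{P, S}, U→{V}, V→{R}; union {M, P, R, S, T, V}; ε-closure = {M, N, P, R, S, T, V}.
Read '0': M→{T}, N→{P, S}, P→{R, U}, R→{P, S, U}, S→∅, T→∅, V→{R}; union {P, R, S, T, U}; ε-closure = {N, P, R, S, T, U}.
Read '0': N→{P, S}, P→{R, U}, R→{P, S, U}, S→∅, T→∅, U→{V}; union {P, R, S, U, V}; ε-closure = {N, P, R, S, U, V}.
Read '1': N→{R, V}, P→{L, R, S}, R→{U}, S→{R, V}, U→{L, S}, V→{N}; now {L, N, R, S, U, V}.
Read '0': L→{M, P, T}, N→{P, S}, R→{P, S, U}, S→∅, U→{V}, V→{R}; union {M, P, R, S, T, U, V}; ε-closure = {M, N, P, R, S, T, U, V}.
Read '0': M→{T}, N→{P, S}, P→{R, U}, R→{P, S, U}, S→∅, T→∅, U→{V}, V→{R}; union {P, R, S, T, U, V}; ε-closure = {N, P, R, S, T, U, V}.
That set has 7 states.

7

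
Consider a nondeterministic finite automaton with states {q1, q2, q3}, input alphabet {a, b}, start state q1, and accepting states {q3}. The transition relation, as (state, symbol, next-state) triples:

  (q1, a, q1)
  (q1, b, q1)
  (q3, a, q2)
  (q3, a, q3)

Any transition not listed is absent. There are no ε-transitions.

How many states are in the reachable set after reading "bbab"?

1

Start in {q1}.
Read 'b': q1→{q1}; now {q1}.
Read 'b': q1→{q1}; now {q1}.
Read 'a': q1→{q1}; now {q1}.
Read 'b': q1→{q1}; now {q1}.
That set has 1 state.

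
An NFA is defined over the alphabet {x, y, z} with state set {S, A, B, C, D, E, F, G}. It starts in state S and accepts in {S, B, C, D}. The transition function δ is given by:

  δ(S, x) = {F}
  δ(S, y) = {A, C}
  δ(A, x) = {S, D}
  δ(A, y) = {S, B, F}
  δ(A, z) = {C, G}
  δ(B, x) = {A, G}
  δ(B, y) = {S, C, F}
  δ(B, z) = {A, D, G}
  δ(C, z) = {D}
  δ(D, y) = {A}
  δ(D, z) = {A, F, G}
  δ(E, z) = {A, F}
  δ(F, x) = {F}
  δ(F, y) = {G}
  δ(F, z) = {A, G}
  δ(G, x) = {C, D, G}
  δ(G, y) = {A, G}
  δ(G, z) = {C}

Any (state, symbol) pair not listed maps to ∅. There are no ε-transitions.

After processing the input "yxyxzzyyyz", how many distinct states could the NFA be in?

Start in {S}.
Read 'y': S→{A, C}; now {A, C}.
Read 'x': A→{S, D}, C→∅; now {S, D}.
Read 'y': S→{A, C}, D→{A}; now {A, C}.
Read 'x': A→{S, D}, C→∅; now {S, D}.
Read 'z': S→∅, D→{A, F, G}; now {A, F, G}.
Read 'z': A→{C, G}, F→{A, G}, G→{C}; now {A, C, G}.
Read 'y': A→{S, B, F}, C→∅, G→{A, G}; now {S, A, B, F, G}.
Read 'y': S→{A, C}, A→{S, B, F}, B→{S, C, F}, F→{G}, G→{A, G}; now {S, A, B, C, F, G}.
Read 'y': S→{A, C}, A→{S, B, F}, B→{S, C, F}, C→∅, F→{G}, G→{A, G}; now {S, A, B, C, F, G}.
Read 'z': S→∅, A→{C, G}, B→{A, D, G}, C→{D}, F→{A, G}, G→{C}; now {A, C, D, G}.
That set has 4 states.

4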